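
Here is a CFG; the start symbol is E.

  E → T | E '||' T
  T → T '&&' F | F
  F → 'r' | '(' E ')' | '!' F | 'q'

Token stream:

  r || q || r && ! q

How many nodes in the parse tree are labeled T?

[E [E [E [T [F r]]] || [T [F q]]] || [T [T [F r]] && [F ! [F q]]]]

4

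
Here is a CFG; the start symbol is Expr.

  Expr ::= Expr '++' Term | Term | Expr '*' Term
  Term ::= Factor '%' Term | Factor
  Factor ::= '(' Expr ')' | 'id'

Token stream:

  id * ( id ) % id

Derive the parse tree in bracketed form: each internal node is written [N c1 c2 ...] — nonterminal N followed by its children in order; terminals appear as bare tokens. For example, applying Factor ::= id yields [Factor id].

Expr
Expr * Term
Term * Term
Factor * Term
id * Term
id * Factor % Term
id * ( Expr ) % Term
id * ( Term ) % Term
id * ( Factor ) % Term
id * ( id ) % Term
id * ( id ) % Factor
id * ( id ) % id

[Expr [Expr [Term [Factor id]]] * [Term [Factor ( [Expr [Term [Factor id]]] )] % [Term [Factor id]]]]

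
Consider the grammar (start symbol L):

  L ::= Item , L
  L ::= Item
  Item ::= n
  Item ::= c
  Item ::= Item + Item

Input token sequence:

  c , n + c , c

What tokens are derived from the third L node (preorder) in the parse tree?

c

[L [Item c] , [L [Item [Item n] + [Item c]] , [L [Item c]]]]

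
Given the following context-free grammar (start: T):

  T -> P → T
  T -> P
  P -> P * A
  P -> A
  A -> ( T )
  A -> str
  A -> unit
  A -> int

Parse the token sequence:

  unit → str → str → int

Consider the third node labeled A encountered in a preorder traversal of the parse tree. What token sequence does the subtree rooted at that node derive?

[T [P [A unit]] → [T [P [A str]] → [T [P [A str]] → [T [P [A int]]]]]]

str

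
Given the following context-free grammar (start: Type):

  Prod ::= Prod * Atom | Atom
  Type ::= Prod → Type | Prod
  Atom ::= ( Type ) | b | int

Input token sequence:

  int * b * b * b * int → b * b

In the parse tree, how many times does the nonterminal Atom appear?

7

[Type [Prod [Prod [Prod [Prod [Prod [Atom int]] * [Atom b]] * [Atom b]] * [Atom b]] * [Atom int]] → [Type [Prod [Prod [Atom b]] * [Atom b]]]]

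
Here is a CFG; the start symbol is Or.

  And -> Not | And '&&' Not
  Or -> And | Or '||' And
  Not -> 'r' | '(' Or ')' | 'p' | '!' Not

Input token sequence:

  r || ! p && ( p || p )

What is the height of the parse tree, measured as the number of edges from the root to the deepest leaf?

7

[Or [Or [And [Not r]]] || [And [And [Not ! [Not p]]] && [Not ( [Or [Or [And [Not p]]] || [And [Not p]]] )]]]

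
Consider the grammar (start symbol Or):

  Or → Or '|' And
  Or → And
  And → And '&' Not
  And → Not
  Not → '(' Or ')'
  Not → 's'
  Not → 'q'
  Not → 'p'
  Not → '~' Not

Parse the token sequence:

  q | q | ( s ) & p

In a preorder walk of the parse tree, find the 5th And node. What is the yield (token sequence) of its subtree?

s

[Or [Or [Or [And [Not q]]] | [And [Not q]]] | [And [And [Not ( [Or [And [Not s]]] )]] & [Not p]]]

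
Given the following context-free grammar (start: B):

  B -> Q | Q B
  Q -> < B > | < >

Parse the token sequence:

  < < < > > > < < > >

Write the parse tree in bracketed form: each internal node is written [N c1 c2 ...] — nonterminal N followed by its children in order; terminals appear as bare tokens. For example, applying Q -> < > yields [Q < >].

B
Q B
< B > B
< Q > B
< < B > > B
< < Q > > B
< < < > > > B
< < < > > > Q
< < < > > > < B >
< < < > > > < Q >
< < < > > > < < > >

[B [Q < [B [Q < [B [Q < >]] >]] >] [B [Q < [B [Q < >]] >]]]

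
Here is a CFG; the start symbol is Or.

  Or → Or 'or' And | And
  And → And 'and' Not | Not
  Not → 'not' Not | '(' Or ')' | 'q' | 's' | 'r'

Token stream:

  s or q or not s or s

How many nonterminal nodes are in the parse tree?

[Or [Or [Or [Or [And [Not s]]] or [And [Not q]]] or [And [Not not [Not s]]]] or [And [Not s]]]

13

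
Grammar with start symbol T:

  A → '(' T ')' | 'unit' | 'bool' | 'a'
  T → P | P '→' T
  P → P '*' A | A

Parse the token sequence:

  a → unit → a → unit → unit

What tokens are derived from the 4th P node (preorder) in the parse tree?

unit

[T [P [A a]] → [T [P [A unit]] → [T [P [A a]] → [T [P [A unit]] → [T [P [A unit]]]]]]]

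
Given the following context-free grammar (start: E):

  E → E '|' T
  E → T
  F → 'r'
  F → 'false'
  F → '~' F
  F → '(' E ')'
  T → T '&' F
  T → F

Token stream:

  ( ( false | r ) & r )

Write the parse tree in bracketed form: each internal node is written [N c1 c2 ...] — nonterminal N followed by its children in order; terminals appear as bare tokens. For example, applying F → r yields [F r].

E
T
F
( E )
( T )
( T & F )
( F & F )
( ( E ) & F )
( ( E | T ) & F )
( ( T | T ) & F )
( ( F | T ) & F )
( ( false | T ) & F )
( ( false | F ) & F )
( ( false | r ) & F )
( ( false | r ) & r )

[E [T [F ( [E [T [T [F ( [E [E [T [F false]]] | [T [F r]]] )]] & [F r]]] )]]]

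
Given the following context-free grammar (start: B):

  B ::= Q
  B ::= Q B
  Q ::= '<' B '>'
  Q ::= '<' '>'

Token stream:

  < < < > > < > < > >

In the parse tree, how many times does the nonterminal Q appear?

5

[B [Q < [B [Q < [B [Q < >]] >] [B [Q < >] [B [Q < >]]]] >]]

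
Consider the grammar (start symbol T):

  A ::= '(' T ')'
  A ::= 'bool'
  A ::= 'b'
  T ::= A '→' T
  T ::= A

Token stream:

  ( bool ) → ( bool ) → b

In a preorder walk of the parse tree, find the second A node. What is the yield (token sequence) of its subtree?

[T [A ( [T [A bool]] )] → [T [A ( [T [A bool]] )] → [T [A b]]]]

bool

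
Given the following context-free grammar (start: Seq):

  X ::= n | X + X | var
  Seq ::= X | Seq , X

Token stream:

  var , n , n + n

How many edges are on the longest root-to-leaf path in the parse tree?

[Seq [Seq [Seq [X var]] , [X n]] , [X [X n] + [X n]]]

4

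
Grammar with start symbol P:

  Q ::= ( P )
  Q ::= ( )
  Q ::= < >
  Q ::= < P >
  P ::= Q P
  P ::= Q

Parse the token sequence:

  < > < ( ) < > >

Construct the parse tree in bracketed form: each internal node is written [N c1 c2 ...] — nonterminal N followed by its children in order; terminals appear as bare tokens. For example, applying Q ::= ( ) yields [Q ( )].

P
Q P
< > P
< > Q
< > < P >
< > < Q P >
< > < ( ) P >
< > < ( ) Q >
< > < ( ) < > >

[P [Q < >] [P [Q < [P [Q ( )] [P [Q < >]]] >]]]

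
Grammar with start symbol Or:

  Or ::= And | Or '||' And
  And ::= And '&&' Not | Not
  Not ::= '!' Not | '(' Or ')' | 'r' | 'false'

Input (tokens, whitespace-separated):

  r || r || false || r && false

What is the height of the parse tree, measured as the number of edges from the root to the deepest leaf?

6

[Or [Or [Or [Or [And [Not r]]] || [And [Not r]]] || [And [Not false]]] || [And [And [Not r]] && [Not false]]]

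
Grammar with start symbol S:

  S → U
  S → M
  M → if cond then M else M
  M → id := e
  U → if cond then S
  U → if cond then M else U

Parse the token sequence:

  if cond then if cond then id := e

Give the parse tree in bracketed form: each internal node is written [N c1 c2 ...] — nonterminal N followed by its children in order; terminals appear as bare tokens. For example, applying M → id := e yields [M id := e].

S
U
if cond then S
if cond then U
if cond then if cond then S
if cond then if cond then M
if cond then if cond then id := e

[S [U if cond then [S [U if cond then [S [M id := e]]]]]]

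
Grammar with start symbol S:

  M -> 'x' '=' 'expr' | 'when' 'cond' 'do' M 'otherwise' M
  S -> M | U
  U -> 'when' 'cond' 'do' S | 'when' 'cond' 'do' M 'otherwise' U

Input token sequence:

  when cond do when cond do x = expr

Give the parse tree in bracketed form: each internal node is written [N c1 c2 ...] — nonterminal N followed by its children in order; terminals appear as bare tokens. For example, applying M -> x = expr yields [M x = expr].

S
U
when cond do S
when cond do U
when cond do when cond do S
when cond do when cond do M
when cond do when cond do x = expr

[S [U when cond do [S [U when cond do [S [M x = expr]]]]]]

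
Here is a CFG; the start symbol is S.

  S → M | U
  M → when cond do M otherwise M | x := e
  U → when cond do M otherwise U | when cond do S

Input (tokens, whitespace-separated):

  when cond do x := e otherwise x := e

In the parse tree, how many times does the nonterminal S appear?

1

[S [M when cond do [M x := e] otherwise [M x := e]]]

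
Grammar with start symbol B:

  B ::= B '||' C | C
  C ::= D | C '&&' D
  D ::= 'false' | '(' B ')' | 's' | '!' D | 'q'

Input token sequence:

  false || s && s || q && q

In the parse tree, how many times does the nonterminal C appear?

[B [B [B [C [D false]]] || [C [C [D s]] && [D s]]] || [C [C [D q]] && [D q]]]

5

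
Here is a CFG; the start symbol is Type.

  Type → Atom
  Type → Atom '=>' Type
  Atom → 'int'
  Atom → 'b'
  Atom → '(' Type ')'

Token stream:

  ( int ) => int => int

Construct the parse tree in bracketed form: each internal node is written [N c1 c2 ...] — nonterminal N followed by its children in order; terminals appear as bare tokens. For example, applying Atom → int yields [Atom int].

[Type [Atom ( [Type [Atom int]] )] => [Type [Atom int] => [Type [Atom int]]]]

Type
Atom => Type
( Type ) => Type
( Atom ) => Type
( int ) => Type
( int ) => Atom => Type
( int ) => int => Type
( int ) => int => Atom
( int ) => int => int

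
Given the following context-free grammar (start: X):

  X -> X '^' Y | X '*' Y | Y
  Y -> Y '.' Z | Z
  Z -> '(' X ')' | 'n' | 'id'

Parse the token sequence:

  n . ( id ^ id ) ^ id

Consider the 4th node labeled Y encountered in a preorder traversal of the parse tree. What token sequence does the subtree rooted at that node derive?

[X [X [Y [Y [Z n]] . [Z ( [X [X [Y [Z id]]] ^ [Y [Z id]]] )]]] ^ [Y [Z id]]]

id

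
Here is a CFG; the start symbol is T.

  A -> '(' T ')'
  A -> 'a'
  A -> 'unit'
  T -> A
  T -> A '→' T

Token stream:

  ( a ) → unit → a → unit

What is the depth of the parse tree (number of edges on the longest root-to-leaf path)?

5

[T [A ( [T [A a]] )] → [T [A unit] → [T [A a] → [T [A unit]]]]]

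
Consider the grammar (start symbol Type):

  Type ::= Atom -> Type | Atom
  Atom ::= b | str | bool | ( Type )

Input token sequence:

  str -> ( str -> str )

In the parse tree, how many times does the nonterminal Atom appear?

4

[Type [Atom str] -> [Type [Atom ( [Type [Atom str] -> [Type [Atom str]]] )]]]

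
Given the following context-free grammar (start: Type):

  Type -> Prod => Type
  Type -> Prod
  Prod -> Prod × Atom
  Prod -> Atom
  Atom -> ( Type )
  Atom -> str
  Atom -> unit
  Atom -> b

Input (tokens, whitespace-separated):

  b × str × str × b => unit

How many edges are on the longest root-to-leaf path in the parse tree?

[Type [Prod [Prod [Prod [Prod [Atom b]] × [Atom str]] × [Atom str]] × [Atom b]] => [Type [Prod [Atom unit]]]]

6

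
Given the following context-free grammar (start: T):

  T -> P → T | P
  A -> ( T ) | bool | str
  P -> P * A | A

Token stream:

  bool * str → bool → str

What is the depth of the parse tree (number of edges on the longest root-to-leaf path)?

5

[T [P [P [A bool]] * [A str]] → [T [P [A bool]] → [T [P [A str]]]]]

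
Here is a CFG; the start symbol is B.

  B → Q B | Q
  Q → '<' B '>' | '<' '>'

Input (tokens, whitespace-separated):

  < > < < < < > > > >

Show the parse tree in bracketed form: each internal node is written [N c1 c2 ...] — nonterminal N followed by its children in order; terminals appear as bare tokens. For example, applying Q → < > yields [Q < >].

B
Q B
< > B
< > Q
< > < B >
< > < Q >
< > < < B > >
< > < < Q > >
< > < < < B > > >
< > < < < Q > > >
< > < < < < > > > >

[B [Q < >] [B [Q < [B [Q < [B [Q < [B [Q < >]] >]] >]] >]]]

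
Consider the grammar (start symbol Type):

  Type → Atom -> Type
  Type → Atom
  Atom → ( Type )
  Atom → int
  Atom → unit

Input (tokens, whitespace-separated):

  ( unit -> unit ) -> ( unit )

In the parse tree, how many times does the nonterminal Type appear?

5

[Type [Atom ( [Type [Atom unit] -> [Type [Atom unit]]] )] -> [Type [Atom ( [Type [Atom unit]] )]]]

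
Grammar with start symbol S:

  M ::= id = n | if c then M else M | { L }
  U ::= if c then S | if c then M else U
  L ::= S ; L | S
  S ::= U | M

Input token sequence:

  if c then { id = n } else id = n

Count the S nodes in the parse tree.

[S [M if c then [M { [L [S [M id = n]]] }] else [M id = n]]]

2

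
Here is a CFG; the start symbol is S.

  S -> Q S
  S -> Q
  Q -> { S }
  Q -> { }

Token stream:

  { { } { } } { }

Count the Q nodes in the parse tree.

4

[S [Q { [S [Q { }] [S [Q { }]]] }] [S [Q { }]]]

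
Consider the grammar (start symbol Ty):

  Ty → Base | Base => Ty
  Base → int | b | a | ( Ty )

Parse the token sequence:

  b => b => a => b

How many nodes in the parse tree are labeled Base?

[Ty [Base b] => [Ty [Base b] => [Ty [Base a] => [Ty [Base b]]]]]

4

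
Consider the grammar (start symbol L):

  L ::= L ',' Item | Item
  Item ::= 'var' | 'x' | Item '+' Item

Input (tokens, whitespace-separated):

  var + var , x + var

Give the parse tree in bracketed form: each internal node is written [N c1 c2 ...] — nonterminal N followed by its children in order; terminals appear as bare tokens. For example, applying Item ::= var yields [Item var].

L
L , Item
Item , Item
Item + Item , Item
var + Item , Item
var + var , Item
var + var , Item + Item
var + var , x + Item
var + var , x + var

[L [L [Item [Item var] + [Item var]]] , [Item [Item x] + [Item var]]]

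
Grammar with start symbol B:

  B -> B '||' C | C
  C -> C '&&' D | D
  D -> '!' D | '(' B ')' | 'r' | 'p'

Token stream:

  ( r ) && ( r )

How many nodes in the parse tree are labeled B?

[B [C [C [D ( [B [C [D r]]] )]] && [D ( [B [C [D r]]] )]]]

3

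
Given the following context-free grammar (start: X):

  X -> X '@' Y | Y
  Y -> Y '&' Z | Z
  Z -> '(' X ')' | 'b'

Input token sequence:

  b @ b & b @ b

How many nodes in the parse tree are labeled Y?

[X [X [X [Y [Z b]]] @ [Y [Y [Z b]] & [Z b]]] @ [Y [Z b]]]

4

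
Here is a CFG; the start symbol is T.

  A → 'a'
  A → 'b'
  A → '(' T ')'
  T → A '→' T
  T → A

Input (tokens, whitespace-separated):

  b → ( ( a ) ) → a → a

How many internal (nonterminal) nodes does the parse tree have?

12

[T [A b] → [T [A ( [T [A ( [T [A a]] )]] )] → [T [A a] → [T [A a]]]]]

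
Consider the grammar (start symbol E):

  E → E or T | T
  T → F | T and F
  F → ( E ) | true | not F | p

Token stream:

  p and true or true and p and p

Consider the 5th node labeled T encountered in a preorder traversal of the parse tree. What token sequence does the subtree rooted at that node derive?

[E [E [T [T [F p]] and [F true]]] or [T [T [T [F true]] and [F p]] and [F p]]]

true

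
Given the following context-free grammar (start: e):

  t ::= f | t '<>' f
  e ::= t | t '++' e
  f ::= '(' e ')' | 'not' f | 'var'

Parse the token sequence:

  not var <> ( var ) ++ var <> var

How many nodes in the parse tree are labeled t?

5

[e [t [t [f not [f var]]] <> [f ( [e [t [f var]]] )]] ++ [e [t [t [f var]] <> [f var]]]]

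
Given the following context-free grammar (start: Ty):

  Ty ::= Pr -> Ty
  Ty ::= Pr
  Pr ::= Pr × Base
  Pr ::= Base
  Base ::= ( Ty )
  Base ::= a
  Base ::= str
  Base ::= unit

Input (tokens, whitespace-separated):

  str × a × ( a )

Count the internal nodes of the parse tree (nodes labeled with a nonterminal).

10

[Ty [Pr [Pr [Pr [Base str]] × [Base a]] × [Base ( [Ty [Pr [Base a]]] )]]]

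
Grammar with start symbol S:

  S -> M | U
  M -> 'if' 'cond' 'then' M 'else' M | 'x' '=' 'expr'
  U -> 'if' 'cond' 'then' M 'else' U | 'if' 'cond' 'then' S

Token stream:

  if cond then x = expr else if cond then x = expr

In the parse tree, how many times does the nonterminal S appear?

2

[S [U if cond then [M x = expr] else [U if cond then [S [M x = expr]]]]]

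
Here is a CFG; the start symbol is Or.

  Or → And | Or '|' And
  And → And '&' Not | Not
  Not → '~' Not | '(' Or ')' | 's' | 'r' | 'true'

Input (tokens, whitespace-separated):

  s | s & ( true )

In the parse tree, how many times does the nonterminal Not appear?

4

[Or [Or [And [Not s]]] | [And [And [Not s]] & [Not ( [Or [And [Not true]]] )]]]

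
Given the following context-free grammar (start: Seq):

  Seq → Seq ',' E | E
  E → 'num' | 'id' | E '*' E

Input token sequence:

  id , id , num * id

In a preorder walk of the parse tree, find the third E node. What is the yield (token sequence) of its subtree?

[Seq [Seq [Seq [E id]] , [E id]] , [E [E num] * [E id]]]

num * id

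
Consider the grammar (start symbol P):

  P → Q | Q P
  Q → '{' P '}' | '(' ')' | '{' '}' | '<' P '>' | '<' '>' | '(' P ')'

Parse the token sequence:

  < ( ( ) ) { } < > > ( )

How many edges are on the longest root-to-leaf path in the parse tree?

6

[P [Q < [P [Q ( [P [Q ( )]] )] [P [Q { }] [P [Q < >]]]] >] [P [Q ( )]]]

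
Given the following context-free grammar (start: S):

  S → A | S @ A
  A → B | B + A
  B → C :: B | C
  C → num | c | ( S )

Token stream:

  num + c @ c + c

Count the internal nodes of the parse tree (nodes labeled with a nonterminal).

[S [S [A [B [C num]] + [A [B [C c]]]]] @ [A [B [C c]] + [A [B [C c]]]]]

14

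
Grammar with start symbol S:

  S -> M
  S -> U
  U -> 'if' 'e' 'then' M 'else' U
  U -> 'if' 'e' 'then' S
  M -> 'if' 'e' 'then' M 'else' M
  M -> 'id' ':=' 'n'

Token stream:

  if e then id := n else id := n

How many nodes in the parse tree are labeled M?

[S [M if e then [M id := n] else [M id := n]]]

3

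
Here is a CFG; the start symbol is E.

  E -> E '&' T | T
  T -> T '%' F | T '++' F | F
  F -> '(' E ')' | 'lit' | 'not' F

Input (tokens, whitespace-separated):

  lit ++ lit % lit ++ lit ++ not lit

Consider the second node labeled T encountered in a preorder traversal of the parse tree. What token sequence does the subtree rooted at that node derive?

[E [T [T [T [T [T [F lit]] ++ [F lit]] % [F lit]] ++ [F lit]] ++ [F not [F lit]]]]

lit ++ lit % lit ++ lit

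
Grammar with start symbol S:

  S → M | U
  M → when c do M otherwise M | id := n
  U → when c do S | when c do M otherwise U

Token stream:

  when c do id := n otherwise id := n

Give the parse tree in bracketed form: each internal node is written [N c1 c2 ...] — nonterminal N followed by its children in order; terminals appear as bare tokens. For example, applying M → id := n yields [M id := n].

[S [M when c do [M id := n] otherwise [M id := n]]]

S
M
when c do M otherwise M
when c do id := n otherwise M
when c do id := n otherwise id := n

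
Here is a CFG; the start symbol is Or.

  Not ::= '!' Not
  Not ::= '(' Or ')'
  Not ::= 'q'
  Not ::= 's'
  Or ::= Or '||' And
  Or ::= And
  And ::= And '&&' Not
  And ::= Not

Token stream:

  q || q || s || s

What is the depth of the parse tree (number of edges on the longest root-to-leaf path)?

6

[Or [Or [Or [Or [And [Not q]]] || [And [Not q]]] || [And [Not s]]] || [And [Not s]]]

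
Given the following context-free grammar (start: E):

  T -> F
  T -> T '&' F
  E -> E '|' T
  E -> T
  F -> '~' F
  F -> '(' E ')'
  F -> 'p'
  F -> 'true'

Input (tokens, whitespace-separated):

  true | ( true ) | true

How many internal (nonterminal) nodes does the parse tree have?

12

[E [E [E [T [F true]]] | [T [F ( [E [T [F true]]] )]]] | [T [F true]]]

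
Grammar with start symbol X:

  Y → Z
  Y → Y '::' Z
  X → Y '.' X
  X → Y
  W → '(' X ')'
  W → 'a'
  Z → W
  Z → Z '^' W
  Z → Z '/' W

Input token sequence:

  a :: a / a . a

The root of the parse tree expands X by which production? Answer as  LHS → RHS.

X → Y '.' X

[X [Y [Y [Z [W a]]] :: [Z [Z [W a]] / [W a]]] . [X [Y [Z [W a]]]]]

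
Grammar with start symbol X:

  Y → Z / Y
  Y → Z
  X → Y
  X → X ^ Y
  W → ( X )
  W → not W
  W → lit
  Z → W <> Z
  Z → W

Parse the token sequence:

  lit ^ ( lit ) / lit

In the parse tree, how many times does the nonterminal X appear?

[X [X [Y [Z [W lit]]]] ^ [Y [Z [W ( [X [Y [Z [W lit]]]] )]] / [Y [Z [W lit]]]]]

3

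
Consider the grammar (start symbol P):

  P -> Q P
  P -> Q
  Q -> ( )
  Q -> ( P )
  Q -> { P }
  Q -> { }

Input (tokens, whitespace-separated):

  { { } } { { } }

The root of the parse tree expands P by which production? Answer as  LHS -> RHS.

[P [Q { [P [Q { }]] }] [P [Q { [P [Q { }]] }]]]

P -> Q P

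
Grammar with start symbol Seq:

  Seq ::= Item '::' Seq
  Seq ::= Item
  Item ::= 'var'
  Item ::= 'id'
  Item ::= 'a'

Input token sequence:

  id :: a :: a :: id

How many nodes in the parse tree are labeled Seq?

[Seq [Item id] :: [Seq [Item a] :: [Seq [Item a] :: [Seq [Item id]]]]]

4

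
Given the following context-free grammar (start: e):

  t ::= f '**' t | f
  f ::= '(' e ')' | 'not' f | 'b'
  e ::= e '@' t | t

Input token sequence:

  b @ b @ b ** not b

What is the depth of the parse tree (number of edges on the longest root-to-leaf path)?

5

[e [e [e [t [f b]]] @ [t [f b]]] @ [t [f b] ** [t [f not [f b]]]]]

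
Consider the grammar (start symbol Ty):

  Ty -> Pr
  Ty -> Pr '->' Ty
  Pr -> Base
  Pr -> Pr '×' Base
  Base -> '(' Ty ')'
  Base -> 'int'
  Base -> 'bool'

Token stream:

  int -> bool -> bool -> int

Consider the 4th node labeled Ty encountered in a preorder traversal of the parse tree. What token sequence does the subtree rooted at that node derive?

[Ty [Pr [Base int]] -> [Ty [Pr [Base bool]] -> [Ty [Pr [Base bool]] -> [Ty [Pr [Base int]]]]]]

int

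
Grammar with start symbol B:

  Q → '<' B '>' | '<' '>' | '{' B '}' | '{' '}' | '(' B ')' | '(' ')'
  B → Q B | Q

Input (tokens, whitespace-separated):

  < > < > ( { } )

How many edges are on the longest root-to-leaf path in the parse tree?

6

[B [Q < >] [B [Q < >] [B [Q ( [B [Q { }]] )]]]]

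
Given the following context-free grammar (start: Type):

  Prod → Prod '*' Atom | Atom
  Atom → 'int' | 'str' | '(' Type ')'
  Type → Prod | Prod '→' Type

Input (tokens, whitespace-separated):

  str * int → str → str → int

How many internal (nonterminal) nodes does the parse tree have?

14

[Type [Prod [Prod [Atom str]] * [Atom int]] → [Type [Prod [Atom str]] → [Type [Prod [Atom str]] → [Type [Prod [Atom int]]]]]]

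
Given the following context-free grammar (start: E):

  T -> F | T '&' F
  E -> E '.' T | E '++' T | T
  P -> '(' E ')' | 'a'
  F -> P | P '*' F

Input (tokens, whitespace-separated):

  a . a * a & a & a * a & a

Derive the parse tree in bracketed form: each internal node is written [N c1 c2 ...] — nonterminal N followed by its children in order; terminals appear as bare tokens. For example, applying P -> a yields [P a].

[E [E [T [F [P a]]]] . [T [T [T [T [F [P a] * [F [P a]]]] & [F [P a]]] & [F [P a] * [F [P a]]]] & [F [P a]]]]

E
E . T
T . T
F . T
P . T
a . T
a . T & F
a . T & F & F
a . T & F & F & F
a . F & F & F & F
a . P * F & F & F & F
a . a * F & F & F & F
a . a * P & F & F & F
a . a * a & F & F & F
a . a * a & P & F & F
a . a * a & a & F & F
a . a * a & a & P * F & F
a . a * a & a & a * F & F
a . a * a & a & a * P & F
a . a * a & a & a * a & F
a . a * a & a & a * a & P
a . a * a & a & a * a & a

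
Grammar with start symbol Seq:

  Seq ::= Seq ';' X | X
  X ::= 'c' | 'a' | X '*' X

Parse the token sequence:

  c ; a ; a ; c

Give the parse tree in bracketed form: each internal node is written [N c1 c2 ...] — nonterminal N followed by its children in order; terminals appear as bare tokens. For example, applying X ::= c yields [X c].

Seq
Seq ; X
Seq ; X ; X
Seq ; X ; X ; X
X ; X ; X ; X
c ; X ; X ; X
c ; a ; X ; X
c ; a ; a ; X
c ; a ; a ; c

[Seq [Seq [Seq [Seq [X c]] ; [X a]] ; [X a]] ; [X c]]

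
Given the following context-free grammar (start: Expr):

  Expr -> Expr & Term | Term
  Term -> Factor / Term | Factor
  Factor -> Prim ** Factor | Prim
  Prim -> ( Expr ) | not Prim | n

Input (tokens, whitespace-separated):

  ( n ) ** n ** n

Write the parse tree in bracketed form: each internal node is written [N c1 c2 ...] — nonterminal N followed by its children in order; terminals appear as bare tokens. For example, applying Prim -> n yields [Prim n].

Expr
Term
Factor
Prim ** Factor
( Expr ) ** Factor
( Term ) ** Factor
( Factor ) ** Factor
( Prim ) ** Factor
( n ) ** Factor
( n ) ** Prim ** Factor
( n ) ** n ** Factor
( n ) ** n ** Prim
( n ) ** n ** n

[Expr [Term [Factor [Prim ( [Expr [Term [Factor [Prim n]]]] )] ** [Factor [Prim n] ** [Factor [Prim n]]]]]]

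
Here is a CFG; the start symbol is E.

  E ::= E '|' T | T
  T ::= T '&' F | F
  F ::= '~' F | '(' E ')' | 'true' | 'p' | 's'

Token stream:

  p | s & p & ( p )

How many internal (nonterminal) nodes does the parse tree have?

[E [E [T [F p]]] | [T [T [T [F s]] & [F p]] & [F ( [E [T [F p]]] )]]]

13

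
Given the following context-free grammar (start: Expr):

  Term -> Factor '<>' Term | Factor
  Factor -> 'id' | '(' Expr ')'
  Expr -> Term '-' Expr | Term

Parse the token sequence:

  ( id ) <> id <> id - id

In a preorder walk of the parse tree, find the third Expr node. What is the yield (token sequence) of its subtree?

[Expr [Term [Factor ( [Expr [Term [Factor id]]] )] <> [Term [Factor id] <> [Term [Factor id]]]] - [Expr [Term [Factor id]]]]

id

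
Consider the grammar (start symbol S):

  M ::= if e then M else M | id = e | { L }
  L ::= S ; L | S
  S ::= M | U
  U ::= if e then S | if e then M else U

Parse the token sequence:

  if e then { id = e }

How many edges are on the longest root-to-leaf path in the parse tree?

7

[S [U if e then [S [M { [L [S [M id = e]]] }]]]]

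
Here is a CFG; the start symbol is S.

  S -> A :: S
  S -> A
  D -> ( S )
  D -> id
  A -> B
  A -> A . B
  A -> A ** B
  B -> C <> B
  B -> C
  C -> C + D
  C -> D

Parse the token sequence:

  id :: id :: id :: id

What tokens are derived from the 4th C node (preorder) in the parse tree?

id

[S [A [B [C [D id]]]] :: [S [A [B [C [D id]]]] :: [S [A [B [C [D id]]]] :: [S [A [B [C [D id]]]]]]]]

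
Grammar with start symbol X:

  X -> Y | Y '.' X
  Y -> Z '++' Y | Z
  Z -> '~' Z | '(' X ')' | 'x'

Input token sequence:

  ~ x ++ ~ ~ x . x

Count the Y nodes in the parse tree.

3

[X [Y [Z ~ [Z x]] ++ [Y [Z ~ [Z ~ [Z x]]]]] . [X [Y [Z x]]]]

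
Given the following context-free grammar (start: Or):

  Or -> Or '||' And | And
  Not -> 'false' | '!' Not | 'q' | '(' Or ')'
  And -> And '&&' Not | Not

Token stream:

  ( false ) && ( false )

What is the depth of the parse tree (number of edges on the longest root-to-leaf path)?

7

[Or [And [And [Not ( [Or [And [Not false]]] )]] && [Not ( [Or [And [Not false]]] )]]]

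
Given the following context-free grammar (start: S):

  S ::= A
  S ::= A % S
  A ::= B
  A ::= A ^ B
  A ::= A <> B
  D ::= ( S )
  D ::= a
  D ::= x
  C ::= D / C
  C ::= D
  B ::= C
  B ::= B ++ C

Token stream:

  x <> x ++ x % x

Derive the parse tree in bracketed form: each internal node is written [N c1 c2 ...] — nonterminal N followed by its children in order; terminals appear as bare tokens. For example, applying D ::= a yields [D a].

[S [A [A [B [C [D x]]]] <> [B [B [C [D x]]] ++ [C [D x]]]] % [S [A [B [C [D x]]]]]]

S
A % S
A <> B % S
B <> B % S
C <> B % S
D <> B % S
x <> B % S
x <> B ++ C % S
x <> C ++ C % S
x <> D ++ C % S
x <> x ++ C % S
x <> x ++ D % S
x <> x ++ x % S
x <> x ++ x % A
x <> x ++ x % B
x <> x ++ x % C
x <> x ++ x % D
x <> x ++ x % x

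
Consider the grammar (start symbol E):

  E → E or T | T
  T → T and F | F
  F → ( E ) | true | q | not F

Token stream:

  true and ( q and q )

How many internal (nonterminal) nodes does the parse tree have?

10

[E [T [T [F true]] and [F ( [E [T [T [F q]] and [F q]]] )]]]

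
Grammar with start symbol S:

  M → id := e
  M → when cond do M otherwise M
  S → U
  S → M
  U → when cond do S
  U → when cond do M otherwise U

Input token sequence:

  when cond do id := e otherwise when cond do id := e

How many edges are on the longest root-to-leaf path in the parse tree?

[S [U when cond do [M id := e] otherwise [U when cond do [S [M id := e]]]]]

5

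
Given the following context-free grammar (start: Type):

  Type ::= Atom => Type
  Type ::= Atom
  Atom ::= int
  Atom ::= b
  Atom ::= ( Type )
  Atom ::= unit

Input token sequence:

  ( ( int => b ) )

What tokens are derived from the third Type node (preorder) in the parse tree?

int => b

[Type [Atom ( [Type [Atom ( [Type [Atom int] => [Type [Atom b]]] )]] )]]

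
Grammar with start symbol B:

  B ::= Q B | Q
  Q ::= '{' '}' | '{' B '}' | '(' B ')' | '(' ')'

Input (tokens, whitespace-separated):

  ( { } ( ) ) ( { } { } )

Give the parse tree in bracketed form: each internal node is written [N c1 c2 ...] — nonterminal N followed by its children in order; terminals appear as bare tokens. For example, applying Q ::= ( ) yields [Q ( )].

B
Q B
( B ) B
( Q B ) B
( { } B ) B
( { } Q ) B
( { } ( ) ) B
( { } ( ) ) Q
( { } ( ) ) ( B )
( { } ( ) ) ( Q B )
( { } ( ) ) ( { } B )
( { } ( ) ) ( { } Q )
( { } ( ) ) ( { } { } )

[B [Q ( [B [Q { }] [B [Q ( )]]] )] [B [Q ( [B [Q { }] [B [Q { }]]] )]]]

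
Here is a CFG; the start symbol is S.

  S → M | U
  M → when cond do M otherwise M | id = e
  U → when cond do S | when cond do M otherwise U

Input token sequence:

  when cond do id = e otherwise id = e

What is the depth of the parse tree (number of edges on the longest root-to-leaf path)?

3

[S [M when cond do [M id = e] otherwise [M id = e]]]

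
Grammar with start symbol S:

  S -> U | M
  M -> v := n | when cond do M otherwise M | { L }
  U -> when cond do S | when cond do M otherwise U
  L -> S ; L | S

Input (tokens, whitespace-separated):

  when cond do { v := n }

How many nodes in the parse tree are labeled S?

[S [U when cond do [S [M { [L [S [M v := n]]] }]]]]

3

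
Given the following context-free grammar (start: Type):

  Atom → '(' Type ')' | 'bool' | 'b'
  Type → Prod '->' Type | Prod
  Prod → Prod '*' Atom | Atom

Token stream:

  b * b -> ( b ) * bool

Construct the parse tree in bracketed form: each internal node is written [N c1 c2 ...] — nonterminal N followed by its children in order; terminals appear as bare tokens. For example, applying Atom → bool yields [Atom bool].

Type
Prod -> Type
Prod * Atom -> Type
Atom * Atom -> Type
b * Atom -> Type
b * b -> Type
b * b -> Prod
b * b -> Prod * Atom
b * b -> Atom * Atom
b * b -> ( Type ) * Atom
b * b -> ( Prod ) * Atom
b * b -> ( Atom ) * Atom
b * b -> ( b ) * Atom
b * b -> ( b ) * bool

[Type [Prod [Prod [Atom b]] * [Atom b]] -> [Type [Prod [Prod [Atom ( [Type [Prod [Atom b]]] )]] * [Atom bool]]]]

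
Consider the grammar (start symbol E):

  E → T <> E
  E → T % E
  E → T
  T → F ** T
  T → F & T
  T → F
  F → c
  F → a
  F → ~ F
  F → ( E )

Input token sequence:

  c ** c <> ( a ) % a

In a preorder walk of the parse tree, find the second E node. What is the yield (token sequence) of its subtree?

( a ) % a

[E [T [F c] ** [T [F c]]] <> [E [T [F ( [E [T [F a]]] )]] % [E [T [F a]]]]]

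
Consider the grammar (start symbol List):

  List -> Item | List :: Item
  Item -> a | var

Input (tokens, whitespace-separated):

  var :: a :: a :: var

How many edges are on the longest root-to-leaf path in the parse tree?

5

[List [List [List [List [Item var]] :: [Item a]] :: [Item a]] :: [Item var]]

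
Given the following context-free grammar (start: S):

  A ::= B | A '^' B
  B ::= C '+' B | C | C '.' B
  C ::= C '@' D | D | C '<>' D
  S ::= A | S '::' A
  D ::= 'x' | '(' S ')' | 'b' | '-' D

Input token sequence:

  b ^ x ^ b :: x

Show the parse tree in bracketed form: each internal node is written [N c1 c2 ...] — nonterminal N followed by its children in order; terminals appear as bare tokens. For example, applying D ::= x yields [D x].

[S [S [A [A [A [B [C [D b]]]] ^ [B [C [D x]]]] ^ [B [C [D b]]]]] :: [A [B [C [D x]]]]]

S
S :: A
A :: A
A ^ B :: A
A ^ B ^ B :: A
B ^ B ^ B :: A
C ^ B ^ B :: A
D ^ B ^ B :: A
b ^ B ^ B :: A
b ^ C ^ B :: A
b ^ D ^ B :: A
b ^ x ^ B :: A
b ^ x ^ C :: A
b ^ x ^ D :: A
b ^ x ^ b :: A
b ^ x ^ b :: B
b ^ x ^ b :: C
b ^ x ^ b :: D
b ^ x ^ b :: x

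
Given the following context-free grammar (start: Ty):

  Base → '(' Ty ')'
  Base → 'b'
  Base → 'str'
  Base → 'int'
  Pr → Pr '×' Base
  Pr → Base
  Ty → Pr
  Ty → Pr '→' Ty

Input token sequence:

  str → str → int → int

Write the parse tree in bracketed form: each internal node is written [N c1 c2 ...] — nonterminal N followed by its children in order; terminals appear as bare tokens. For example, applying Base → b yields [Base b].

Ty
Pr → Ty
Base → Ty
str → Ty
str → Pr → Ty
str → Base → Ty
str → str → Ty
str → str → Pr → Ty
str → str → Base → Ty
str → str → int → Ty
str → str → int → Pr
str → str → int → Base
str → str → int → int

[Ty [Pr [Base str]] → [Ty [Pr [Base str]] → [Ty [Pr [Base int]] → [Ty [Pr [Base int]]]]]]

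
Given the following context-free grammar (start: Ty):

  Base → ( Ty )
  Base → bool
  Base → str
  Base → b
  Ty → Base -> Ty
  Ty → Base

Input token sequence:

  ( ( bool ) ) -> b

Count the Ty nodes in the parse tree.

[Ty [Base ( [Ty [Base ( [Ty [Base bool]] )]] )] -> [Ty [Base b]]]

4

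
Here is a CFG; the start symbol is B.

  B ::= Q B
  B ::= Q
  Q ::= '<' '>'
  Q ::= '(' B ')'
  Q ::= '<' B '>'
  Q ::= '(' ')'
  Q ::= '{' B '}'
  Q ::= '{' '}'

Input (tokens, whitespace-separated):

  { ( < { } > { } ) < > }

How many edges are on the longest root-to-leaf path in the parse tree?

[B [Q { [B [Q ( [B [Q < [B [Q { }]] >] [B [Q { }]]] )] [B [Q < >]]] }]]

8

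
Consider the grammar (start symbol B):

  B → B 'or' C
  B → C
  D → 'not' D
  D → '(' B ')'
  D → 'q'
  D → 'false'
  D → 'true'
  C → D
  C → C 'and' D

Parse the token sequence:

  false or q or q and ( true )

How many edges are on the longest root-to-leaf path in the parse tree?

6

[B [B [B [C [D false]]] or [C [D q]]] or [C [C [D q]] and [D ( [B [C [D true]]] )]]]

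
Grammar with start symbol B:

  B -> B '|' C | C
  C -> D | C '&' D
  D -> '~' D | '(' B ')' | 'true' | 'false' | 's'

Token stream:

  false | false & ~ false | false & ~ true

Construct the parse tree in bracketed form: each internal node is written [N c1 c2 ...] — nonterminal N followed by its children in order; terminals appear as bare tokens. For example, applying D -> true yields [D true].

[B [B [B [C [D false]]] | [C [C [D false]] & [D ~ [D false]]]] | [C [C [D false]] & [D ~ [D true]]]]

B
B | C
B | C | C
C | C | C
D | C | C
false | C | C
false | C & D | C
false | D & D | C
false | false & D | C
false | false & ~ D | C
false | false & ~ false | C
false | false & ~ false | C & D
false | false & ~ false | D & D
false | false & ~ false | false & D
false | false & ~ false | false & ~ D
false | false & ~ false | false & ~ true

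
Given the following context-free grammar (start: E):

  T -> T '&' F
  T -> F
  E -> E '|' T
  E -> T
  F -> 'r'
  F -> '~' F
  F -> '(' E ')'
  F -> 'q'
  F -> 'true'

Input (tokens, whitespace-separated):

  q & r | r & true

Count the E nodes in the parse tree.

2

[E [E [T [T [F q]] & [F r]]] | [T [T [F r]] & [F true]]]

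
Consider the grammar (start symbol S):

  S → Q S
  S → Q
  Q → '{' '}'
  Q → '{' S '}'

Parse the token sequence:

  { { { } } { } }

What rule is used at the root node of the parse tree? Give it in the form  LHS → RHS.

[S [Q { [S [Q { [S [Q { }]] }] [S [Q { }]]] }]]

S → Q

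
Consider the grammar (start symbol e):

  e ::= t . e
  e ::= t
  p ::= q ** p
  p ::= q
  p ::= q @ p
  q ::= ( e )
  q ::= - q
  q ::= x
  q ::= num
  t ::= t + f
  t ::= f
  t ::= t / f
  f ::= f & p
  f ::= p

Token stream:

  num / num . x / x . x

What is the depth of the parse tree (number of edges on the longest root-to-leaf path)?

7

[e [t [t [f [p [q num]]]] / [f [p [q num]]]] . [e [t [t [f [p [q x]]]] / [f [p [q x]]]] . [e [t [f [p [q x]]]]]]]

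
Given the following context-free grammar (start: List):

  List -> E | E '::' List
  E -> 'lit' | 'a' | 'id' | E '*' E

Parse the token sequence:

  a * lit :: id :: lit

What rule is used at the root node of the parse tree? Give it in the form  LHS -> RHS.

[List [E [E a] * [E lit]] :: [List [E id] :: [List [E lit]]]]

List -> E '::' List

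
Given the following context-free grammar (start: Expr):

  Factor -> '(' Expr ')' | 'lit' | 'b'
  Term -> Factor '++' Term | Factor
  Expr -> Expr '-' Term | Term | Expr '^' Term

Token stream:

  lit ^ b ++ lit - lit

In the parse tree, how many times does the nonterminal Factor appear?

4

[Expr [Expr [Expr [Term [Factor lit]]] ^ [Term [Factor b] ++ [Term [Factor lit]]]] - [Term [Factor lit]]]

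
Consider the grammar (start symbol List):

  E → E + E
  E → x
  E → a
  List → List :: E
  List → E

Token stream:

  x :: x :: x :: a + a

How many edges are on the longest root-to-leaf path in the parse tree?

5

[List [List [List [List [E x]] :: [E x]] :: [E x]] :: [E [E a] + [E a]]]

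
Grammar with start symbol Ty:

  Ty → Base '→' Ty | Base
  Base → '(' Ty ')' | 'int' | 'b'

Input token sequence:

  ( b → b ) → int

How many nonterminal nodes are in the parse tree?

[Ty [Base ( [Ty [Base b] → [Ty [Base b]]] )] → [Ty [Base int]]]

8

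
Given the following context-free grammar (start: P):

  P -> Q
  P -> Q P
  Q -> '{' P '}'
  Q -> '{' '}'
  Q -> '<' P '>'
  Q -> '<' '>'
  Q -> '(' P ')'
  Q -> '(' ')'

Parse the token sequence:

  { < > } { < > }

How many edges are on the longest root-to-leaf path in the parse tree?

[P [Q { [P [Q < >]] }] [P [Q { [P [Q < >]] }]]]

5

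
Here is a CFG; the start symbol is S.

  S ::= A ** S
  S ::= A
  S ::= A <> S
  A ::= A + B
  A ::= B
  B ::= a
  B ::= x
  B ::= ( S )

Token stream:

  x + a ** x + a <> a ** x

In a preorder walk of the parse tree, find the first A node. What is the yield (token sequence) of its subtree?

x + a

[S [A [A [B x]] + [B a]] ** [S [A [A [B x]] + [B a]] <> [S [A [B a]] ** [S [A [B x]]]]]]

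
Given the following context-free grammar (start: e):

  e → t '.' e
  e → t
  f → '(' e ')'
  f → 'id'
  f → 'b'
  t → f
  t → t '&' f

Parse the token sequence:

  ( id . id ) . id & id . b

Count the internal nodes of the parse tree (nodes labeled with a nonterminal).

17

[e [t [f ( [e [t [f id]] . [e [t [f id]]]] )]] . [e [t [t [f id]] & [f id]] . [e [t [f b]]]]]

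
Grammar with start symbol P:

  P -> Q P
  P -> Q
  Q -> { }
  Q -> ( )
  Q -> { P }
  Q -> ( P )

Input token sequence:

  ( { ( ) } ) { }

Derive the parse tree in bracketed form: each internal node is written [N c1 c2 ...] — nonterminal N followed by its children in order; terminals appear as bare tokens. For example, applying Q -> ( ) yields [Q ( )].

[P [Q ( [P [Q { [P [Q ( )]] }]] )] [P [Q { }]]]

P
Q P
( P ) P
( Q ) P
( { P } ) P
( { Q } ) P
( { ( ) } ) P
( { ( ) } ) Q
( { ( ) } ) { }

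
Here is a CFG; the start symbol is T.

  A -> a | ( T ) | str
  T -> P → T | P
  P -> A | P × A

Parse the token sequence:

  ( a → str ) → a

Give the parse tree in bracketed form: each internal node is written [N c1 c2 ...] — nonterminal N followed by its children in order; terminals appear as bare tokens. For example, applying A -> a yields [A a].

T
P → T
A → T
( T ) → T
( P → T ) → T
( A → T ) → T
( a → T ) → T
( a → P ) → T
( a → A ) → T
( a → str ) → T
( a → str ) → P
( a → str ) → A
( a → str ) → a

[T [P [A ( [T [P [A a]] → [T [P [A str]]]] )]] → [T [P [A a]]]]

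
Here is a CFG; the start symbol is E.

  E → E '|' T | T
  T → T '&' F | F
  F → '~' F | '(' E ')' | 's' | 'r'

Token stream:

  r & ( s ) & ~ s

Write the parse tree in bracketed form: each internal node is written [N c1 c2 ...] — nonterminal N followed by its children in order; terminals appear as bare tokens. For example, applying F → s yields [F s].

E
T
T & F
T & F & F
F & F & F
r & F & F
r & ( E ) & F
r & ( T ) & F
r & ( F ) & F
r & ( s ) & F
r & ( s ) & ~ F
r & ( s ) & ~ s

[E [T [T [T [F r]] & [F ( [E [T [F s]]] )]] & [F ~ [F s]]]]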